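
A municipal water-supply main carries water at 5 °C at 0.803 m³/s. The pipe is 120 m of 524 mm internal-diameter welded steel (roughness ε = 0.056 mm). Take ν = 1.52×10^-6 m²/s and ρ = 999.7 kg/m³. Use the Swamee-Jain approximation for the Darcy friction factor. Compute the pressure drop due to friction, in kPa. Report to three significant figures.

Δp ≈ 21.2 kPa

V = 4Q/(πD²) = 4·0.803/(π·0.524²) = 3.724 m/s
Re = VD/ν = 3.724·0.524/1.52×10^-6 = 1.28×10^6 → turbulent
ε/D = 0.056/524 = 1.07×10^-4
Swamee-Jain: f = 0.01335
h_f = f(L/D)V²/(2g) = 0.01335·(120/0.524)·3.724²/(2·9.81) = 2.161 m
Δp = ρg·h_f = 999.7·9.81·2.161 = 21.20 kPa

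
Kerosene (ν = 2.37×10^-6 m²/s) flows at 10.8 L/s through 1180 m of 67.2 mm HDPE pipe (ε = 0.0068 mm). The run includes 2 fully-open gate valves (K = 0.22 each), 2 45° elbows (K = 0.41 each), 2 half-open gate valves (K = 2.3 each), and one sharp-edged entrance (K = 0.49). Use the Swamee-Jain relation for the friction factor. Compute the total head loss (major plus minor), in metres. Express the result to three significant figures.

V = 4Q/(πD²) = 3.045 m/s; V²/2g = 0.4726 m
Re = 8.63×10^4, ε/D = 1.01×10^-4 → f = 0.01897 (Swamee-Jain)
Major: h_f = f(L/D)·V²/2g = 0.01897·17560·0.4726 = 157.5 m
Minor: ΣK = 6.35; h_m = ΣK·V²/2g = 3.001 m
Total H_L = 157.5 + 3.001 = 160.5 m

H_L ≈ 160 m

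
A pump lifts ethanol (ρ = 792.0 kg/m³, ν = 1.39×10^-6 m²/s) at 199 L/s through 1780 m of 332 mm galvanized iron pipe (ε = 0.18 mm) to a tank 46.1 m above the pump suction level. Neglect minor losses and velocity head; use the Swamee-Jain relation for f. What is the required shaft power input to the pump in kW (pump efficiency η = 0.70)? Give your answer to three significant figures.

P_shaft ≈ 159 kW

V = 4Q/(πD²) = 2.299 m/s; Re = 5.49×10^5; ε/D = 5.42×10^-4; f = 0.01796
h_f = f(L/D)V²/2g = 25.93 m
Total head H = z + h_f = 46.1 + 25.93 = 72.03 m
P_hyd = ρgQH = 792.0·9.81·0.199·72.03 = 111.4 kW
P_shaft = P_hyd/η = 111.4/0.70 = 159.1 kW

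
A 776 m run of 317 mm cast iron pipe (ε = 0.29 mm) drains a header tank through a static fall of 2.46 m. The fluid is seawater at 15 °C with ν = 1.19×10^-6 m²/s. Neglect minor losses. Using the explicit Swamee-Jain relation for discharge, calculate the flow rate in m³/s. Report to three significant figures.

Q ≈ 0.0776 m³/s

Swamee-Jain (Type II): Q = -0.965·√(gD⁵h_f/L)·ln[ε/(3.7D) + √(3.17ν²L/(gD³h_f))]
√(gD⁵h_f/L) = √(9.81·0.317⁵·2.46/776) = 0.009977
ε/(3.7D) = 2.47×10^-4; √(3.17ν²L/(gD³h_f)) = 6.73×10^-5
Q = -0.965·0.009977·ln(3.146×10^-4) = 0.07765 m³/s
Check: V = 0.984 m/s, Re = 2.62×10^5, f = 0.02052, h_f = 2.48 m ≈ 2.46 m ✓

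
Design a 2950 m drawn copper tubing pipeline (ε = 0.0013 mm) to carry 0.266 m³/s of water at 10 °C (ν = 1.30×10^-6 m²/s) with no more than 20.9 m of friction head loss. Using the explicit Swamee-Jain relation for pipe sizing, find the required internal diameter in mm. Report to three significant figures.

D ≈ 406 mm

Swamee-Jain (Type III): D = 0.66·[ε^1.25·(LQ²/(gh_f))^4.75 + ν·Q^9.4·(L/(gh_f))^5.2]^0.04
LQ²/(gh_f) = 1.018; L/(gh_f) = 14.39
Term 1 = ε^1.25·(…)^4.75 = 4.78×10^-8; Term 2 = ν·Q^9.4·(…)^5.2 = 5.36×10^-6
D = 0.66·(4.78×10^-8 + 5.36×10^-6)^0.04 = 0.4063 m = 406 mm
Check: V = 2.05 m/s, Re = 6.41×10^5, f = 0.01259, h_f = 19.6 m ≈ 20.9 m ✓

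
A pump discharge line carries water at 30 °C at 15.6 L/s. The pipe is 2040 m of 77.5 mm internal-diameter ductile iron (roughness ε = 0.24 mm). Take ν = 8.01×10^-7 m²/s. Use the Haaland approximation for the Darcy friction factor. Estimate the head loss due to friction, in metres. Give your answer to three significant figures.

V = 4Q/(πD²) = 4·0.0156/(π·0.0775²) = 3.307 m/s
Re = VD/ν = 3.307·0.0775/8.01×10^-7 = 3.20×10^5 → turbulent
ε/D = 0.24/77.5 = 0.00310
Haaland: f = 0.02682
h_f = f(L/D)V²/(2g) = 0.02682·(2040/0.0775)·3.307²/(2·9.81) = 393.6 m

h_f ≈ 394 m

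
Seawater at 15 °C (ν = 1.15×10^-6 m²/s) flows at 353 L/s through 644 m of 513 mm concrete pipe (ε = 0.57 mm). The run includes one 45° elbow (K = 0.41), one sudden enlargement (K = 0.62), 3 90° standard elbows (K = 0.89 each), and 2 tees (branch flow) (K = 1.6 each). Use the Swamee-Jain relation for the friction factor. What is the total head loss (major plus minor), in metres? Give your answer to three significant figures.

H_L ≈ 4.87 m

V = 4Q/(πD²) = 1.708 m/s; V²/2g = 0.1487 m
Re = 7.62×10^5, ε/D = 0.00111 → f = 0.02062 (Swamee-Jain)
Major: h_f = f(L/D)·V²/2g = 0.02062·1255·0.1487 = 3.848 m
Minor: ΣK = 6.90; h_m = ΣK·V²/2g = 1.026 m
Total H_L = 3.848 + 1.026 = 4.874 m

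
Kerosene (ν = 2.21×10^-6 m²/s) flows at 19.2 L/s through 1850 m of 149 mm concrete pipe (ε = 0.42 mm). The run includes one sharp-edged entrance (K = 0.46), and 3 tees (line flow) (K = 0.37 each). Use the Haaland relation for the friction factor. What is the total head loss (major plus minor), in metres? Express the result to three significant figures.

V = 4Q/(πD²) = 1.101 m/s; V²/2g = 0.06180 m
Re = 7.42×10^4, ε/D = 0.00282 → f = 0.02738 (Haaland)
Major: h_f = f(L/D)·V²/2g = 0.02738·12416·0.06180 = 21.00 m
Minor: ΣK = 1.57; h_m = ΣK·V²/2g = 0.09702 m
Total H_L = 21.00 + 0.09702 = 21.10 m

H_L ≈ 21.1 m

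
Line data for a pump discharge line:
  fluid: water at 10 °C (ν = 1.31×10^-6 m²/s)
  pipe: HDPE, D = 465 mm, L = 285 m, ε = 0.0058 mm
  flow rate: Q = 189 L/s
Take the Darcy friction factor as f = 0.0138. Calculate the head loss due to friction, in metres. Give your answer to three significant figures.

V = 4Q/(πD²) = 4·0.189/(π·0.465²) = 1.113 m/s
h_f = f(L/D)V²/(2g) = 0.01380·(285/0.465)·1.113²/(2·9.81) = 0.5340 m

h_f ≈ 0.534 m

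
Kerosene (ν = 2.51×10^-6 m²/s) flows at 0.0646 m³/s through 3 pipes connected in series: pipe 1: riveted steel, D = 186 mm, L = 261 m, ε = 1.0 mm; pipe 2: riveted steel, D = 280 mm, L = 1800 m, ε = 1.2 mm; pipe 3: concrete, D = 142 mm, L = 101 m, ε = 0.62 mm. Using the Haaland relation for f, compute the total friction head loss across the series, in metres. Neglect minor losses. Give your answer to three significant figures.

H ≈ 41.4 m

Pipe 1: V = 2.377 m/s, Re = 1.76×10^5, ε/D = 0.00538, f = 0.03157, h_1 = f(L/D)V²/2g = 12.76 m
Pipe 2: V = 1.049 m/s, Re = 1.17×10^5, ε/D = 0.00429, f = 0.02986, h_2 = f(L/D)V²/2g = 10.77 m
Pipe 3: V = 4.079 m/s, Re = 2.31×10^5, ε/D = 0.00437, f = 0.02963, h_3 = f(L/D)V²/2g = 17.87 m
Series → Q common, losses add: H = Σh = 41.40 m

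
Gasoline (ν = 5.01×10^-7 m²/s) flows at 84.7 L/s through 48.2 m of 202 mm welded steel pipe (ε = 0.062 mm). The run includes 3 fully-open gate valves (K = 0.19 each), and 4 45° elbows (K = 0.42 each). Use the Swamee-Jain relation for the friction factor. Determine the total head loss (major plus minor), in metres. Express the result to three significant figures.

V = 4Q/(πD²) = 2.643 m/s; V²/2g = 0.3560 m
Re = 1.07×10^6, ε/D = 3.07×10^-4 → f = 0.01578 (Swamee-Jain)
Major: h_f = f(L/D)·V²/2g = 0.01578·238.6·0.3560 = 1.340 m
Minor: ΣK = 2.25; h_m = ΣK·V²/2g = 0.8011 m
Total H_L = 1.340 + 0.8011 = 2.141 m

H_L ≈ 2.14 m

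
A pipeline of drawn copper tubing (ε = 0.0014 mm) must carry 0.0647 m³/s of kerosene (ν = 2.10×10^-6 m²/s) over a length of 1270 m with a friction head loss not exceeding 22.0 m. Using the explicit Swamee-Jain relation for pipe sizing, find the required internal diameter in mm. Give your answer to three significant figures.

Swamee-Jain (Type III): D = 0.66·[ε^1.25·(LQ²/(gh_f))^4.75 + ν·Q^9.4·(L/(gh_f))^5.2]^0.04
LQ²/(gh_f) = 0.02463; L/(gh_f) = 5.885
Term 1 = ε^1.25·(…)^4.75 = 1.10×10^-15; Term 2 = ν·Q^9.4·(…)^5.2 = 1.40×10^-13
D = 0.66·(1.10×10^-15 + 1.40×10^-13)^0.04 = 0.2021 m = 202 mm
Check: V = 2.02 m/s, Re = 1.94×10^5, f = 0.01569, h_f = 20.4 m ≈ 22.0 m ✓

D ≈ 202 mm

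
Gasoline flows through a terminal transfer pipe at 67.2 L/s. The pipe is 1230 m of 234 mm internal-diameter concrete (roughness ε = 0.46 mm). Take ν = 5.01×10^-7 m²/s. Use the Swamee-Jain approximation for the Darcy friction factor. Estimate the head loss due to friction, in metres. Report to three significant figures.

V = 4Q/(πD²) = 4·0.0672/(π·0.234²) = 1.563 m/s
Re = VD/ν = 1.563·0.234/5.01×10^-7 = 7.30×10^5 → turbulent
ε/D = 0.46/234 = 0.00197
Swamee-Jain: f = 0.02366
h_f = f(L/D)V²/(2g) = 0.02366·(1230/0.234)·1.563²/(2·9.81) = 15.48 m

h_f ≈ 15.5 m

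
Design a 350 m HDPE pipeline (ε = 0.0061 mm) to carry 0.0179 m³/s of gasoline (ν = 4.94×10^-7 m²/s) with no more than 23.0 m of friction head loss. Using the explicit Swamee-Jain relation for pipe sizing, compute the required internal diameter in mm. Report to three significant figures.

Swamee-Jain (Type III): D = 0.66·[ε^1.25·(LQ²/(gh_f))^4.75 + ν·Q^9.4·(L/(gh_f))^5.2]^0.04
LQ²/(gh_f) = 4.970×10^-4; L/(gh_f) = 1.551
Term 1 = ε^1.25·(…)^4.75 = 6.16×10^-23; Term 2 = ν·Q^9.4·(…)^5.2 = 1.83×10^-22
D = 0.66·(6.16×10^-23 + 1.83×10^-22)^0.04 = 0.09017 m = 90.2 mm
Check: V = 2.80 m/s, Re = 5.12×10^5, f = 0.01403, h_f = 21.8 m ≈ 23.0 m ✓

D ≈ 90.2 mm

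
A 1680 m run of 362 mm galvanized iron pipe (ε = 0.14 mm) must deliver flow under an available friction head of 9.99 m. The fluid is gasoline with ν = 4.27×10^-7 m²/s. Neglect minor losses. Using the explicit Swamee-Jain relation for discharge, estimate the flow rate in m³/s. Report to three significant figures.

Q ≈ 0.166 m³/s

Swamee-Jain (Type II): Q = -0.965·√(gD⁵h_f/L)·ln[ε/(3.7D) + √(3.17ν²L/(gD³h_f))]
√(gD⁵h_f/L) = √(9.81·0.362⁵·9.99/1680) = 0.01904
ε/(3.7D) = 1.05×10^-4; √(3.17ν²L/(gD³h_f)) = 1.45×10^-5
Q = -0.965·0.01904·ln(1.190×10^-4) = 0.1661 m³/s
Check: V = 1.61 m/s, Re = 1.37×10^6, f = 0.01632, h_f = 10.0 m ≈ 9.99 m ✓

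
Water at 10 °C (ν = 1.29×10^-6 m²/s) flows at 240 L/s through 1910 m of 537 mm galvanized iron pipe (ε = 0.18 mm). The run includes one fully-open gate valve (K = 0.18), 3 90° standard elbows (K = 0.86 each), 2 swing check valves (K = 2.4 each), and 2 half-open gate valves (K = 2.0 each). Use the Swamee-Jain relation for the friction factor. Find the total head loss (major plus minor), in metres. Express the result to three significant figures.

H_L ≈ 4.08 m

V = 4Q/(πD²) = 1.060 m/s; V²/2g = 0.05723 m
Re = 4.41×10^5, ε/D = 3.35×10^-4 → f = 0.01679 (Swamee-Jain)
Major: h_f = f(L/D)·V²/2g = 0.01679·3557·0.05723 = 3.417 m
Minor: ΣK = 11.6; h_m = ΣK·V²/2g = 0.6616 m
Total H_L = 3.417 + 0.6616 = 4.079 m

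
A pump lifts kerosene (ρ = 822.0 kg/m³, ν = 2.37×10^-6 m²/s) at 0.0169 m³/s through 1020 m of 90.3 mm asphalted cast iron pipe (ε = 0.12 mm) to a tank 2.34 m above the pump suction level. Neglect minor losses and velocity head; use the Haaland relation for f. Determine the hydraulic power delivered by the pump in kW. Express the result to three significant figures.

P_hyd ≈ 12.9 kW

V = 4Q/(πD²) = 2.639 m/s; Re = 1.01×10^5; ε/D = 0.00133; f = 0.02304
h_f = f(L/D)V²/2g = 92.37 m
Total head H = z + h_f = 2.34 + 92.37 = 94.71 m
P_hyd = ρgQH = 822.0·9.81·0.0169·94.71 = 12.91 kW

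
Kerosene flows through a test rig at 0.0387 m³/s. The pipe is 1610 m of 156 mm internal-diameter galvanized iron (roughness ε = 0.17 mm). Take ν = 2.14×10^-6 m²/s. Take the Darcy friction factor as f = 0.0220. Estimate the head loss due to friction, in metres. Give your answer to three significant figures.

V = 4Q/(πD²) = 4·0.0387/(π·0.156²) = 2.025 m/s
h_f = f(L/D)V²/(2g) = 0.02200·(1610/0.156)·2.025²/(2·9.81) = 47.44 m

h_f ≈ 47.4 m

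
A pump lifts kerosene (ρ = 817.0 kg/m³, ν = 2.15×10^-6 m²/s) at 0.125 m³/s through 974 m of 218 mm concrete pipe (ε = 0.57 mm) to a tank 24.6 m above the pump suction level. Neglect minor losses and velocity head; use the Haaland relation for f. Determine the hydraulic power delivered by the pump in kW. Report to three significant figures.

P_hyd ≈ 90.2 kW

V = 4Q/(πD²) = 3.349 m/s; Re = 3.40×10^5; ε/D = 0.00261; f = 0.02563
h_f = f(L/D)V²/2g = 65.45 m
Total head H = z + h_f = 24.6 + 65.45 = 90.05 m
P_hyd = ρgQH = 817.0·9.81·0.125·90.05 = 90.21 kW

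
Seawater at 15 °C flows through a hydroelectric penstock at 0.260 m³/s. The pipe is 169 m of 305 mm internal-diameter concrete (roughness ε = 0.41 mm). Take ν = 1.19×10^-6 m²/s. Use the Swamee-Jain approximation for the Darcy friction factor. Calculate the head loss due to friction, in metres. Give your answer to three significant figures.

h_f ≈ 7.68 m

V = 4Q/(πD²) = 4·0.260/(π·0.305²) = 3.559 m/s
Re = VD/ν = 3.559·0.305/1.19×10^-6 = 9.12×10^5 → turbulent
ε/D = 0.41/305 = 0.00134
Swamee-Jain: f = 0.02149
h_f = f(L/D)V²/(2g) = 0.02149·(169/0.305)·3.559²/(2·9.81) = 7.685 m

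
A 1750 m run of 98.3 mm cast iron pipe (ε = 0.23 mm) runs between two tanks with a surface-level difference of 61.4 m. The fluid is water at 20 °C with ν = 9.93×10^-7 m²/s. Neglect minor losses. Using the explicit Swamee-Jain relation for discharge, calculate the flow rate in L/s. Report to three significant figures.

Swamee-Jain (Type II): Q = -0.965·√(gD⁵h_f/L)·ln[ε/(3.7D) + √(3.17ν²L/(gD³h_f))]
√(gD⁵h_f/L) = √(9.81·0.0983⁵·61.4/1750) = 0.001777
ε/(3.7D) = 6.32×10^-4; √(3.17ν²L/(gD³h_f)) = 9.78×10^-5
Q = -0.965·0.001777·ln(7.302×10^-4) = 0.01239 m³/s
Check: V = 1.63 m/s, Re = 1.62×10^5, f = 0.02560, h_f = 61.9 m ≈ 61.4 m ✓

Q ≈ 12.4 L/s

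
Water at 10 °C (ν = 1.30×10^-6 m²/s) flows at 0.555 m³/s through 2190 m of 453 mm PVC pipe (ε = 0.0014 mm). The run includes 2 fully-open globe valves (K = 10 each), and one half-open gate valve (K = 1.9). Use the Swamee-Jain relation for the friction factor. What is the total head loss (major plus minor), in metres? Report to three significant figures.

H_L ≈ 46.4 m

V = 4Q/(πD²) = 3.444 m/s; V²/2g = 0.6044 m
Re = 1.20×10^6, ε/D = 3.09×10^-6 → f = 0.01135 (Swamee-Jain)
Major: h_f = f(L/D)·V²/2g = 0.01135·4834·0.6044 = 33.15 m
Minor: ΣK = 21.9; h_m = ΣK·V²/2g = 13.24 m
Total H_L = 33.15 + 13.24 = 46.39 m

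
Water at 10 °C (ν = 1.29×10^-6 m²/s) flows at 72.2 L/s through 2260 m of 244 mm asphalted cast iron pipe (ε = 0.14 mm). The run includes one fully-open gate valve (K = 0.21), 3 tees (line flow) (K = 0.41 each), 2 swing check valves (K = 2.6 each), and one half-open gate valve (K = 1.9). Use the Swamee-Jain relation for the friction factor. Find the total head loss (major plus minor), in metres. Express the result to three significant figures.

V = 4Q/(πD²) = 1.544 m/s; V²/2g = 0.1215 m
Re = 2.92×10^5, ε/D = 5.74×10^-4 → f = 0.01877 (Swamee-Jain)
Major: h_f = f(L/D)·V²/2g = 0.01877·9262·0.1215 = 21.13 m
Minor: ΣK = 8.54; h_m = ΣK·V²/2g = 1.038 m
Total H_L = 21.13 + 1.038 = 22.17 m

H_L ≈ 22.2 m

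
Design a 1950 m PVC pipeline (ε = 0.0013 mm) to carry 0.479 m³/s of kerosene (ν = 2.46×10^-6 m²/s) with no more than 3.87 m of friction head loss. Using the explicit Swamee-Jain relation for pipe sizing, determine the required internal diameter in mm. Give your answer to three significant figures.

D ≈ 677 mm

Swamee-Jain (Type III): D = 0.66·[ε^1.25·(LQ²/(gh_f))^4.75 + ν·Q^9.4·(L/(gh_f))^5.2]^0.04
LQ²/(gh_f) = 11.78; L/(gh_f) = 51.36
Term 1 = ε^1.25·(…)^4.75 = 0.00539; Term 2 = ν·Q^9.4·(…)^5.2 = 1.91
D = 0.66·(0.00539 + 1.91)^0.04 = 0.6774 m = 677 mm
Check: V = 1.33 m/s, Re = 3.66×10^5, f = 0.01388, h_f = 3.60 m ≈ 3.87 m ✓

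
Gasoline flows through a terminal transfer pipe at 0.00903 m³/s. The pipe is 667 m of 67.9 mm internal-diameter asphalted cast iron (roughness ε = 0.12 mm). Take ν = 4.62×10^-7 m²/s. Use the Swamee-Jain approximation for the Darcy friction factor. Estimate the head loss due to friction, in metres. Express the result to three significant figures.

V = 4Q/(πD²) = 4·0.00903/(π·0.0679²) = 2.494 m/s
Re = VD/ν = 2.494·0.0679/4.62×10^-7 = 3.67×10^5 → turbulent
ε/D = 0.12/67.9 = 0.00177
Swamee-Jain: f = 0.02335
h_f = f(L/D)V²/(2g) = 0.02335·(667/0.0679)·2.494²/(2·9.81) = 72.69 m

h_f ≈ 72.7 m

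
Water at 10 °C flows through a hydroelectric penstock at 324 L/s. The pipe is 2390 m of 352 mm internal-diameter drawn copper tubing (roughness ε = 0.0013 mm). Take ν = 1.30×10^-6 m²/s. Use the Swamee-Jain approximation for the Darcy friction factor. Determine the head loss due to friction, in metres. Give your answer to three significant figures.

h_f ≈ 45.6 m

V = 4Q/(πD²) = 4·0.324/(π·0.352²) = 3.329 m/s
Re = VD/ν = 3.329·0.352/1.30×10^-6 = 9.02×10^5 → turbulent
ε/D = 0.0013/352 = 3.69×10^-6
Swamee-Jain: f = 0.01190
h_f = f(L/D)V²/(2g) = 0.01190·(2390/0.352)·3.329²/(2·9.81) = 45.65 m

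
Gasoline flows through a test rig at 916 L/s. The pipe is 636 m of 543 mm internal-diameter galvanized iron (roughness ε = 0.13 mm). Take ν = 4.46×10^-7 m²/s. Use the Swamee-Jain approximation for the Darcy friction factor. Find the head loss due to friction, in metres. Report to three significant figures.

V = 4Q/(πD²) = 4·0.916/(π·0.543²) = 3.956 m/s
Re = VD/ν = 3.956·0.543/4.46×10^-7 = 4.82×10^6 → turbulent
ε/D = 0.13/543 = 2.39×10^-4
Swamee-Jain: f = 0.01449
h_f = f(L/D)V²/(2g) = 0.01449·(636/0.543)·3.956²/(2·9.81) = 13.54 m

h_f ≈ 13.5 m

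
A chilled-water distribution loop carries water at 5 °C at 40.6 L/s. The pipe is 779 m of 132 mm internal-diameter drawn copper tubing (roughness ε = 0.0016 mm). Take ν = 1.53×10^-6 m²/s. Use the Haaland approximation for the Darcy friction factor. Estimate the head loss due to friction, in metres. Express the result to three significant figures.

V = 4Q/(πD²) = 4·0.0406/(π·0.132²) = 2.967 m/s
Re = VD/ν = 2.967·0.132/1.53×10^-6 = 2.56×10^5 → turbulent
ε/D = 0.0016/132 = 1.21×10^-5
Haaland: f = 0.01487
h_f = f(L/D)V²/(2g) = 0.01487·(779/0.132)·2.967²/(2·9.81) = 39.36 m

h_f ≈ 39.4 m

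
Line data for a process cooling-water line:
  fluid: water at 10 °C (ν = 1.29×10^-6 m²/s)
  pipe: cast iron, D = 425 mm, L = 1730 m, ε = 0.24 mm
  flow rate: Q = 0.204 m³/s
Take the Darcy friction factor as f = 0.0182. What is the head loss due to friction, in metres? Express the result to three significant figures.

h_f ≈ 7.81 m

V = 4Q/(πD²) = 4·0.204/(π·0.425²) = 1.438 m/s
h_f = f(L/D)V²/(2g) = 0.01820·(1730/0.425)·1.438²/(2·9.81) = 7.808 m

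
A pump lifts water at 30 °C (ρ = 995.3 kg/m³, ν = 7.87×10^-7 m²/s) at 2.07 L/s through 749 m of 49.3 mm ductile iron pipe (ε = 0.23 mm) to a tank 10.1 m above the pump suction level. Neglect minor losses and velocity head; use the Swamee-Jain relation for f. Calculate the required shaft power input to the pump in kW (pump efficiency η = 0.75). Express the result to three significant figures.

P_shaft ≈ 1.04 kW

V = 4Q/(πD²) = 1.084 m/s; Re = 6.79×10^4; ε/D = 0.00467; f = 0.03147
h_f = f(L/D)V²/2g = 28.65 m
Total head H = z + h_f = 10.1 + 28.65 = 38.75 m
P_hyd = ρgQH = 995.3·9.81·0.00207·38.75 = 0.7832 kW
P_shaft = P_hyd/η = 0.7832/0.75 = 1.044 kW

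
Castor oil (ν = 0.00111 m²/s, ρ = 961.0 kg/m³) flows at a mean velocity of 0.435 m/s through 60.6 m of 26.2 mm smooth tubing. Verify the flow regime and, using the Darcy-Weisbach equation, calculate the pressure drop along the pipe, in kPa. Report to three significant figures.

Δp ≈ 1310 kPa

Re = VD/ν = 0.435·0.02620/0.00111 = 10.3 → laminar (Re < 2300)
f = 64/Re = 6.233
h_f = f(L/D)V²/(2g) = 6.233·(60.6/0.02620)·0.435²/(2·9.81) = 139.0 m
Δp = ρg·h_f = 961.0·9.81·139.0 = 1311 kPa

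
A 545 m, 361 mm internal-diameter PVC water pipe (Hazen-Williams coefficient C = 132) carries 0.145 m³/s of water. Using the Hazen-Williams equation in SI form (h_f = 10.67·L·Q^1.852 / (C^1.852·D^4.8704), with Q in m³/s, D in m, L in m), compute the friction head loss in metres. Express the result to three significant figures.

h_f = 10.67·545·0.145^1.852 / (132^1.852·0.361^4.8704) = 2.749 m

h_f ≈ 2.75 m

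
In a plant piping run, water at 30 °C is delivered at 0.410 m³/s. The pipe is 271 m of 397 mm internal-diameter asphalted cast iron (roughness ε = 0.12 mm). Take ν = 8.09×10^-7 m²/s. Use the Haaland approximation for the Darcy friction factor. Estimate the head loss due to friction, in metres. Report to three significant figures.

h_f ≈ 5.87 m

V = 4Q/(πD²) = 4·0.410/(π·0.397²) = 3.312 m/s
Re = VD/ν = 3.312·0.397/8.09×10^-7 = 1.63×10^6 → turbulent
ε/D = 0.12/397 = 3.02×10^-4
Haaland: f = 0.01539
h_f = f(L/D)V²/(2g) = 0.01539·(271/0.397)·3.312²/(2·9.81) = 5.874 m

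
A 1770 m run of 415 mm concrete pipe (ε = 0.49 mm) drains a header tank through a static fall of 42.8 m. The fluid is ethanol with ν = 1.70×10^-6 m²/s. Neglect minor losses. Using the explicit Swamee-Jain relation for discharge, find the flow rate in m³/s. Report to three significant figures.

Swamee-Jain (Type II): Q = -0.965·√(gD⁵h_f/L)·ln[ε/(3.7D) + √(3.17ν²L/(gD³h_f))]
√(gD⁵h_f/L) = √(9.81·0.415⁵·42.8/1770) = 0.05404
ε/(3.7D) = 3.19×10^-4; √(3.17ν²L/(gD³h_f)) = 2.32×10^-5
Q = -0.965·0.05404·ln(3.424×10^-4) = 0.4161 m³/s
Check: V = 3.08 m/s, Re = 7.51×10^5, f = 0.02091, h_f = 43.0 m ≈ 42.8 m ✓

Q ≈ 0.416 m³/s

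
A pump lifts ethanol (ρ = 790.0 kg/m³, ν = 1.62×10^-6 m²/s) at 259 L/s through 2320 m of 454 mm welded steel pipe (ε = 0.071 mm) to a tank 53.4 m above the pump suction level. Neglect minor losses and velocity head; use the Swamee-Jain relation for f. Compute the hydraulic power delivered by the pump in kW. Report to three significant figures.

P_hyd ≈ 128 kW

V = 4Q/(πD²) = 1.600 m/s; Re = 4.48×10^5; ε/D = 1.56×10^-4; f = 0.01525
h_f = f(L/D)V²/2g = 10.17 m
Total head H = z + h_f = 53.4 + 10.17 = 63.57 m
P_hyd = ρgQH = 790.0·9.81·0.259·63.57 = 127.6 kW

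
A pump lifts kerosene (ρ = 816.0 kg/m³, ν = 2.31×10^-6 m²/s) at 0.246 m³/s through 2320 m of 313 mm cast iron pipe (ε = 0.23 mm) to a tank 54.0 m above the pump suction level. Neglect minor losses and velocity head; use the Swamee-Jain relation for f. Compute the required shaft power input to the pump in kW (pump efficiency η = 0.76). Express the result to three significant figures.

P_shaft ≈ 332 kW

V = 4Q/(πD²) = 3.197 m/s; Re = 4.33×10^5; ε/D = 7.35×10^-4; f = 0.01921
h_f = f(L/D)V²/2g = 74.20 m
Total head H = z + h_f = 54.0 + 74.20 = 128.2 m
P_hyd = ρgQH = 816.0·9.81·0.246·128.2 = 252.4 kW
P_shaft = P_hyd/η = 252.4/0.76 = 332.2 kW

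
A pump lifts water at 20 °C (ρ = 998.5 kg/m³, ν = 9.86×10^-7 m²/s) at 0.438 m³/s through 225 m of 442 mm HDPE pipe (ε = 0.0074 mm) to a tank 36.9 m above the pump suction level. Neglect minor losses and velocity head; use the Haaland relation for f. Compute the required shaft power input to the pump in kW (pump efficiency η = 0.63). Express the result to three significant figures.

P_shaft ≈ 268 kW

V = 4Q/(πD²) = 2.855 m/s; Re = 1.28×10^6; ε/D = 1.67×10^-5; f = 0.01149
h_f = f(L/D)V²/2g = 2.429 m
Total head H = z + h_f = 36.9 + 2.429 = 39.33 m
P_hyd = ρgQH = 998.5·9.81·0.438·39.33 = 168.7 kW
P_shaft = P_hyd/η = 168.7/0.63 = 267.8 kW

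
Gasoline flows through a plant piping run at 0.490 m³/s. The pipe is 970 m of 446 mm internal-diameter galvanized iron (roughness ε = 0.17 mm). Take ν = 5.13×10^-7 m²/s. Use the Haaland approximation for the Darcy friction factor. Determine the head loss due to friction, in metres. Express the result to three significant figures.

h_f ≈ 17.4 m

V = 4Q/(πD²) = 4·0.490/(π·0.446²) = 3.136 m/s
Re = VD/ν = 3.136·0.446/5.13×10^-7 = 2.73×10^6 → turbulent
ε/D = 0.17/446 = 3.81×10^-4
Haaland: f = 0.01596
h_f = f(L/D)V²/(2g) = 0.01596·(970/0.446)·3.136²/(2·9.81) = 17.41 m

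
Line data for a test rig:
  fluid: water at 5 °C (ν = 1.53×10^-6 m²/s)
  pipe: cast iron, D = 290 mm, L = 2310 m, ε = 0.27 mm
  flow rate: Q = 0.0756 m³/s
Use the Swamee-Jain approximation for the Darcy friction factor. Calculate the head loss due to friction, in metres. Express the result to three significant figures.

h_f ≈ 11.1 m

V = 4Q/(πD²) = 4·0.0756/(π·0.290²) = 1.145 m/s
Re = VD/ν = 1.145·0.290/1.53×10^-6 = 2.17×10^5 → turbulent
ε/D = 0.27/290 = 9.31×10^-4
Swamee-Jain: f = 0.02081
h_f = f(L/D)V²/(2g) = 0.02081·(2310/0.290)·1.145²/(2·9.81) = 11.07 m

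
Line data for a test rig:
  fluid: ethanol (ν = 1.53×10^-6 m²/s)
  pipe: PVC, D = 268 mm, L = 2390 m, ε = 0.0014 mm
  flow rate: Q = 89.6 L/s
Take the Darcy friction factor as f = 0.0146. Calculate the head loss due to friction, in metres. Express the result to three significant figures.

h_f ≈ 16.7 m

V = 4Q/(πD²) = 4·0.0896/(π·0.268²) = 1.588 m/s
h_f = f(L/D)V²/(2g) = 0.01460·(2390/0.268)·1.588²/(2·9.81) = 16.74 m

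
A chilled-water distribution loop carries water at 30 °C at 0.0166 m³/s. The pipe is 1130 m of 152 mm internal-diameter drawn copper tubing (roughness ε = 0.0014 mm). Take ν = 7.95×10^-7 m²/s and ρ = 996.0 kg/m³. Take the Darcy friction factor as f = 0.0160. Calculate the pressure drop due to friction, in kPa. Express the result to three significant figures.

Δp ≈ 49.6 kPa

V = 4Q/(πD²) = 4·0.0166/(π·0.152²) = 0.9148 m/s
h_f = f(L/D)V²/(2g) = 0.01600·(1130/0.152)·0.9148²/(2·9.81) = 5.074 m
Δp = ρg·h_f = 996.0·9.81·5.074 = 49.57 kPa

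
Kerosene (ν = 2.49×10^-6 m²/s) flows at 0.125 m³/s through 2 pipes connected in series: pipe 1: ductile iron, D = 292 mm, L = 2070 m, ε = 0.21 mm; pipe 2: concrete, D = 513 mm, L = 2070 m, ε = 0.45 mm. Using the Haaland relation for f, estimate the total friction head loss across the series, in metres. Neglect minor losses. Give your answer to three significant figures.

H ≈ 26.3 m

Pipe 1: V = 1.867 m/s, Re = 2.19×10^5, ε/D = 7.19×10^-4, f = 0.01959, h_1 = f(L/D)V²/2g = 24.67 m
Pipe 2: V = 0.6048 m/s, Re = 1.25×10^5, ε/D = 8.77×10^-4, f = 0.02111, h_2 = f(L/D)V²/2g = 1.588 m
Series → Q common, losses add: H = Σh = 26.26 m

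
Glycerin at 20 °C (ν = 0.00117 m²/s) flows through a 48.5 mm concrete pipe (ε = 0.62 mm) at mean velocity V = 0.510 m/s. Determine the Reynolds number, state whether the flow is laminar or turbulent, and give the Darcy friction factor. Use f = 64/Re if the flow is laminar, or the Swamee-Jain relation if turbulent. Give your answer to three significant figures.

Re = VD/ν = 0.5100·0.0485/0.00117 = 21.1
Re < 2300 → laminar → f = 64/Re = 3.027

Re ≈ 21.1; laminar; f = 64/Re ≈ 3.03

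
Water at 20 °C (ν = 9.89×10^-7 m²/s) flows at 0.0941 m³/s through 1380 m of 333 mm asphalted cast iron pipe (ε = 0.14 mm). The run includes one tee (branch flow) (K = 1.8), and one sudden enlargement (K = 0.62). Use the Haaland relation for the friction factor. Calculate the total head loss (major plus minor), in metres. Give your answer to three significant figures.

V = 4Q/(πD²) = 1.080 m/s; V²/2g = 0.05950 m
Re = 3.64×10^5, ε/D = 4.20×10^-4 → f = 0.01736 (Haaland)
Major: h_f = f(L/D)·V²/2g = 0.01736·4144·0.05950 = 4.282 m
Minor: ΣK = 2.42; h_m = ΣK·V²/2g = 0.1440 m
Total H_L = 4.282 + 0.1440 = 4.426 m

H_L ≈ 4.43 m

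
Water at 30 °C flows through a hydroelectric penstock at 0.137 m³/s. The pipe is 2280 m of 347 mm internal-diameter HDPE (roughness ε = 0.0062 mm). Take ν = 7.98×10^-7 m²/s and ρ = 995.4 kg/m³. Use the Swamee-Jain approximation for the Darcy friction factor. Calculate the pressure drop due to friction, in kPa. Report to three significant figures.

Δp ≈ 88.5 kPa

V = 4Q/(πD²) = 4·0.137/(π·0.347²) = 1.449 m/s
Re = VD/ν = 1.449·0.347/7.98×10^-7 = 6.30×10^5 → turbulent
ε/D = 0.0062/347 = 1.79×10^-5
Swamee-Jain: f = 0.01289
h_f = f(L/D)V²/(2g) = 0.01289·(2280/0.347)·1.449²/(2·9.81) = 9.060 m
Δp = ρg·h_f = 995.4·9.81·9.060 = 88.47 kPa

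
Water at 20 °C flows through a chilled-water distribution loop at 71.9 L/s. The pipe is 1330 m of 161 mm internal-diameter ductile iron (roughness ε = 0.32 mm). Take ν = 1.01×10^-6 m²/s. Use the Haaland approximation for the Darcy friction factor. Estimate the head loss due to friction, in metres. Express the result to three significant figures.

V = 4Q/(πD²) = 4·0.0719/(π·0.161²) = 3.532 m/s
Re = VD/ν = 3.532·0.161/1.01×10^-6 = 5.63×10^5 → turbulent
ε/D = 0.32/161 = 0.00199
Haaland: f = 0.02372
h_f = f(L/D)V²/(2g) = 0.02372·(1330/0.161)·3.532²/(2·9.81) = 124.6 m

h_f ≈ 125 m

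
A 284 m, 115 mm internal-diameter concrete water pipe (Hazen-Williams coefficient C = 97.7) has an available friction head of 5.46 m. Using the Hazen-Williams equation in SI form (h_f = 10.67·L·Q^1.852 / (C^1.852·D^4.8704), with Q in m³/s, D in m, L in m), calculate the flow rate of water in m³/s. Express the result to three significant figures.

Rearranging: Q = [h_f·C^1.852·D^4.8704 / (10.67·L)]^(1/1.852)
Q = [5.46·97.7^1.852·0.115^4.8704 / (10.67·284)]^0.540 = 0.01091 m³/s

Q ≈ 0.0109 m³/s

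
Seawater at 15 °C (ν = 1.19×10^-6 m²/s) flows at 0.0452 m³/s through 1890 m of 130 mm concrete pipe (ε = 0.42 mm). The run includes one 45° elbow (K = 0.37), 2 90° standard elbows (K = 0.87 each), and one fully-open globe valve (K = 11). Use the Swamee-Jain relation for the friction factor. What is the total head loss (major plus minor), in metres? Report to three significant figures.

H_L ≈ 241 m

V = 4Q/(πD²) = 3.405 m/s; V²/2g = 0.5911 m
Re = 3.72×10^5, ε/D = 0.00323 → f = 0.02719 (Swamee-Jain)
Major: h_f = f(L/D)·V²/2g = 0.02719·14538·0.5911 = 233.7 m
Minor: ΣK = 13.1; h_m = ΣK·V²/2g = 7.749 m
Total H_L = 233.7 + 7.749 = 241.4 m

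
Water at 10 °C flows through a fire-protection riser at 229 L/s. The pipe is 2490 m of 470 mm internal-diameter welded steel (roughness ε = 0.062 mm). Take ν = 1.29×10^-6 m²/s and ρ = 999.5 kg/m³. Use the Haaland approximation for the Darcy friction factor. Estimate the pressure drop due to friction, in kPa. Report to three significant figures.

V = 4Q/(πD²) = 4·0.229/(π·0.470²) = 1.320 m/s
Re = VD/ν = 1.320·0.470/1.29×10^-6 = 4.81×10^5 → turbulent
ε/D = 0.062/470 = 1.32×10^-4
Haaland: f = 0.01467
h_f = f(L/D)V²/(2g) = 0.01467·(2490/0.470)·1.320²/(2·9.81) = 6.902 m
Δp = ρg·h_f = 999.5·9.81·6.902 = 67.67 kPa

Δp ≈ 67.7 kPa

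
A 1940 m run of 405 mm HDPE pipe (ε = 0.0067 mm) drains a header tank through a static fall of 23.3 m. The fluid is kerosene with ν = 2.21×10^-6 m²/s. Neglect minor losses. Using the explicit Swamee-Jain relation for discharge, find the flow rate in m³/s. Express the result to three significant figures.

Swamee-Jain (Type II): Q = -0.965·√(gD⁵h_f/L)·ln[ε/(3.7D) + √(3.17ν²L/(gD³h_f))]
√(gD⁵h_f/L) = √(9.81·0.405⁵·23.3/1940) = 0.03583
ε/(3.7D) = 4.47×10^-6; √(3.17ν²L/(gD³h_f)) = 4.45×10^-5
Q = -0.965·0.03583·ln(4.895×10^-5) = 0.3432 m³/s
Check: V = 2.66 m/s, Re = 4.88×10^5, f = 0.01341, h_f = 23.2 m ≈ 23.3 m ✓

Q ≈ 0.343 m³/s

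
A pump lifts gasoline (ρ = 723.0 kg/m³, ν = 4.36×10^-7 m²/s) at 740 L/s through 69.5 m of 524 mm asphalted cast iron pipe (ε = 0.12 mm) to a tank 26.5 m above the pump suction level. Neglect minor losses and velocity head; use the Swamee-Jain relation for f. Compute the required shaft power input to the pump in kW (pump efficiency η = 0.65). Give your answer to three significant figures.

V = 4Q/(πD²) = 3.431 m/s; Re = 4.12×10^6; ε/D = 2.29×10^-4; f = 0.01441
h_f = f(L/D)V²/2g = 1.147 m
Total head H = z + h_f = 26.5 + 1.147 = 27.65 m
P_hyd = ρgQH = 723.0·9.81·0.740·27.65 = 145.1 kW
P_shaft = P_hyd/η = 145.1/0.65 = 223.2 kW

P_shaft ≈ 223 kW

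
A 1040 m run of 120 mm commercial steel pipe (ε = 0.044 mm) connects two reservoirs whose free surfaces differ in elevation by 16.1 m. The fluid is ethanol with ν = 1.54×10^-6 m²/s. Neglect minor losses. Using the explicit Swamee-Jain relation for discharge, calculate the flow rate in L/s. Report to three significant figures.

Swamee-Jain (Type II): Q = -0.965·√(gD⁵h_f/L)·ln[ε/(3.7D) + √(3.17ν²L/(gD³h_f))]
√(gD⁵h_f/L) = √(9.81·0.120⁵·16.1/1040) = 0.001944
ε/(3.7D) = 9.91×10^-5; √(3.17ν²L/(gD³h_f)) = 1.69×10^-4
Q = -0.965·0.001944·ln(2.684×10^-4) = 0.01543 m³/s
Check: V = 1.36 m/s, Re = 1.06×10^5, f = 0.01965, h_f = 16.1 m ≈ 16.1 m ✓

Q ≈ 15.4 L/s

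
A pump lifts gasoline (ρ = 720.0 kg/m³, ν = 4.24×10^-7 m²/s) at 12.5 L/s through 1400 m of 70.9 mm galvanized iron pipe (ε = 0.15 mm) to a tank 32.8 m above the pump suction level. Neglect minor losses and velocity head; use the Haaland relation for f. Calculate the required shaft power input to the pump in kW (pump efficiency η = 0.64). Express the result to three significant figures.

V = 4Q/(πD²) = 3.166 m/s; Re = 5.29×10^5; ε/D = 0.00212; f = 0.02412
h_f = f(L/D)V²/2g = 243.3 m
Total head H = z + h_f = 32.8 + 243.3 = 276.1 m
P_hyd = ρgQH = 720.0·9.81·0.0125·276.1 = 24.38 kW
P_shaft = P_hyd/η = 24.38/0.64 = 38.09 kW

P_shaft ≈ 38.1 kW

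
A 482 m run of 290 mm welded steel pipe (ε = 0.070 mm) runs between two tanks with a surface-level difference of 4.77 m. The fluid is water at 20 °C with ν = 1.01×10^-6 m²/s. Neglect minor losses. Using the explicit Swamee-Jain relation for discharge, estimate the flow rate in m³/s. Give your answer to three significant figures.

Swamee-Jain (Type II): Q = -0.965·√(gD⁵h_f/L)·ln[ε/(3.7D) + √(3.17ν²L/(gD³h_f))]
√(gD⁵h_f/L) = √(9.81·0.290⁵·4.77/482) = 0.01411
ε/(3.7D) = 6.52×10^-5; √(3.17ν²L/(gD³h_f)) = 3.70×10^-5
Q = -0.965·0.01411·ln(1.022×10^-4) = 0.1251 m³/s
Check: V = 1.89 m/s, Re = 5.44×10^5, f = 0.01578, h_f = 4.80 m ≈ 4.77 m ✓

Q ≈ 0.125 m³/s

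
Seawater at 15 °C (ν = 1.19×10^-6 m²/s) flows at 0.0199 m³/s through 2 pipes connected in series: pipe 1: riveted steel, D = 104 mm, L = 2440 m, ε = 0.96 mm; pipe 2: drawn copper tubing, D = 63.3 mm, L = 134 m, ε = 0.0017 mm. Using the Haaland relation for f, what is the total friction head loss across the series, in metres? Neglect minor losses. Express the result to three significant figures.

Pipe 1: V = 2.343 m/s, Re = 2.05×10^5, ε/D = 0.00923, f = 0.03726, h_1 = f(L/D)V²/2g = 244.5 m
Pipe 2: V = 6.323 m/s, Re = 3.36×10^5, ε/D = 2.69×10^-5, f = 0.01429, h_2 = f(L/D)V²/2g = 61.64 m
Series → Q common, losses add: H = Σh = 306.1 m

H ≈ 306 m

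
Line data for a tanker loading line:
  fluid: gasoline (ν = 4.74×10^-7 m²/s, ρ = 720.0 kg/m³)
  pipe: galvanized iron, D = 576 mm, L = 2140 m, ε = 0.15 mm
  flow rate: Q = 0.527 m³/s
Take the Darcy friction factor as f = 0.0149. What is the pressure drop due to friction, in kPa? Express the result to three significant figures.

V = 4Q/(πD²) = 4·0.527/(π·0.576²) = 2.022 m/s
h_f = f(L/D)V²/(2g) = 0.01490·(2140/0.576)·2.022²/(2·9.81) = 11.54 m
Δp = ρg·h_f = 720.0·9.81·11.54 = 81.51 kPa

Δp ≈ 81.5 kPa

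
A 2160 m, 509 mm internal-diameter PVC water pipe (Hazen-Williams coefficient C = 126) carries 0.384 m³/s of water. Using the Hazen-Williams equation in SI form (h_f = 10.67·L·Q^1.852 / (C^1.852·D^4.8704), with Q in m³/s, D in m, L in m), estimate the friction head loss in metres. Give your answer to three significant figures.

h_f = 10.67·2160·0.384^1.852 / (126^1.852·0.509^4.8704) = 13.53 m

h_f ≈ 13.5 m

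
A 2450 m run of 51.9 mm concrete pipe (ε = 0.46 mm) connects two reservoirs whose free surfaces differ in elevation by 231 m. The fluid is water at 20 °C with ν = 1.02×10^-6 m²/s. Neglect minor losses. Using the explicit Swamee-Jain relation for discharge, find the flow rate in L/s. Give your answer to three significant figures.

Swamee-Jain (Type II): Q = -0.965·√(gD⁵h_f/L)·ln[ε/(3.7D) + √(3.17ν²L/(gD³h_f))]
√(gD⁵h_f/L) = √(9.81·0.0519⁵·231/2450) = 5.902×10^-4
ε/(3.7D) = 0.00240; √(3.17ν²L/(gD³h_f)) = 1.60×10^-4
Q = -0.965·5.902×10^-4·ln(0.002555) = 0.003400 m³/s
Check: V = 1.61 m/s, Re = 8.18×10^4, f = 0.03747, h_f = 233 m ≈ 231 m ✓

Q ≈ 3.40 L/s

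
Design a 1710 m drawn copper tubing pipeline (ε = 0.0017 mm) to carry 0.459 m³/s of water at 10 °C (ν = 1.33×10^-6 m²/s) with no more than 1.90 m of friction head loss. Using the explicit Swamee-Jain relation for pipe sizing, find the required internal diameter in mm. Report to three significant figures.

D ≈ 734 mm

Swamee-Jain (Type III): D = 0.66·[ε^1.25·(LQ²/(gh_f))^4.75 + ν·Q^9.4·(L/(gh_f))^5.2]^0.04
LQ²/(gh_f) = 19.33; L/(gh_f) = 91.74
Term 1 = ε^1.25·(…)^4.75 = 0.0790; Term 2 = ν·Q^9.4·(…)^5.2 = 14.1
D = 0.66·(0.0790 + 14.1)^0.04 = 0.7339 m = 734 mm
Check: V = 1.08 m/s, Re = 5.99×10^5, f = 0.01272, h_f = 1.78 m ≈ 1.90 m ✓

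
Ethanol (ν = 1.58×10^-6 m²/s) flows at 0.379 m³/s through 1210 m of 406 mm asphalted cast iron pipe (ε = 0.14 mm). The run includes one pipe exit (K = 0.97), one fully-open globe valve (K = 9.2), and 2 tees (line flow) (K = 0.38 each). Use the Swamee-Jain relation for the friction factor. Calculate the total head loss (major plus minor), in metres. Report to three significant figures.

V = 4Q/(πD²) = 2.928 m/s; V²/2g = 0.4368 m
Re = 7.52×10^5, ε/D = 3.45×10^-4 → f = 0.01634 (Swamee-Jain)
Major: h_f = f(L/D)·V²/2g = 0.01634·2980·0.4368 = 21.28 m
Minor: ΣK = 10.9; h_m = ΣK·V²/2g = 4.774 m
Total H_L = 21.28 + 4.774 = 26.05 m

H_L ≈ 26.1 m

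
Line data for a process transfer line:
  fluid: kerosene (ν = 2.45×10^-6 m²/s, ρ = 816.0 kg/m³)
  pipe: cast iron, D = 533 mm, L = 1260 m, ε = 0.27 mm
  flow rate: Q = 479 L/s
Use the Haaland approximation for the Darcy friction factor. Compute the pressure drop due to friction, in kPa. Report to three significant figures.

V = 4Q/(πD²) = 4·0.479/(π·0.533²) = 2.147 m/s
Re = VD/ν = 2.147·0.533/2.45×10^-6 = 4.67×10^5 → turbulent
ε/D = 0.27/533 = 5.07×10^-4
Haaland: f = 0.01767
h_f = f(L/D)V²/(2g) = 0.01767·(1260/0.533)·2.147²/(2·9.81) = 9.814 m
Δp = ρg·h_f = 816.0·9.81·9.814 = 78.56 kPa

Δp ≈ 78.6 kPa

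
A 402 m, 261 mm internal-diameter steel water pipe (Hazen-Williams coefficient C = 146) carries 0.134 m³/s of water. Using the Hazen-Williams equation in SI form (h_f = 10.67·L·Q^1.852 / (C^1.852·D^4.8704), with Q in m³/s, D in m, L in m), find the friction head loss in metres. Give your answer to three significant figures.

h_f = 10.67·402·0.134^1.852 / (146^1.852·0.261^4.8704) = 7.057 m

h_f ≈ 7.06 m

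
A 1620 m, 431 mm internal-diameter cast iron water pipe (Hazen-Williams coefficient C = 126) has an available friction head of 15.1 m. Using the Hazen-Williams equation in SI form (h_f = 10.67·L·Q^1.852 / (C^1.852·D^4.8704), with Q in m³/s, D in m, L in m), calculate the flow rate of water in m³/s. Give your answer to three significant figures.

Q ≈ 0.307 m³/s

Rearranging: Q = [h_f·C^1.852·D^4.8704 / (10.67·L)]^(1/1.852)
Q = [15.1·126^1.852·0.431^4.8704 / (10.67·1620)]^0.540 = 0.3073 m³/s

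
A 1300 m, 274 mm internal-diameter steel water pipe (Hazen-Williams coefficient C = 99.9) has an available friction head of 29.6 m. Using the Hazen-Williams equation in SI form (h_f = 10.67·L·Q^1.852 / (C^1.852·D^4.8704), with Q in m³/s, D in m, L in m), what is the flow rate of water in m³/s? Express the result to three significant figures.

Q ≈ 0.120 m³/s

Rearranging: Q = [h_f·C^1.852·D^4.8704 / (10.67·L)]^(1/1.852)
Q = [29.6·99.9^1.852·0.274^4.8704 / (10.67·1300)]^0.540 = 0.1199 m³/s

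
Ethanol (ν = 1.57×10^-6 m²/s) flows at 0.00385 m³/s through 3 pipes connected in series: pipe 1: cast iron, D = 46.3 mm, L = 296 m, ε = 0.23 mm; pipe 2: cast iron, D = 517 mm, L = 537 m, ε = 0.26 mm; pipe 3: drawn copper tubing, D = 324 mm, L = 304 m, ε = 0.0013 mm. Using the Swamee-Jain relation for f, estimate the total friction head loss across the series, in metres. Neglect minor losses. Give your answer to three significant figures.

H ≈ 54.5 m

Pipe 1: V = 2.287 m/s, Re = 6.74×10^4, ε/D = 0.00497, f = 0.03199, h_1 = f(L/D)V²/2g = 54.51 m
Pipe 2: V = 0.01834 m/s, Re = 6040, ε/D = 5.03×10^-4, f = 0.03646, h_2 = f(L/D)V²/2g = 6.491×10^-4 m
Pipe 3: V = 0.04670 m/s, Re = 9640, ε/D = 4.01×10^-6, f = 0.03130, h_3 = f(L/D)V²/2g = 0.003264 m
Series → Q common, losses add: H = Σh = 54.51 m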